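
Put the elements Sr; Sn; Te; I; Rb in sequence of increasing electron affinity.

Rb is in period 5, group 1; Sr is in period 5, group 2; Sn is in period 5, group 14; Te is in period 5, group 16; I is in period 5, group 17.
Atoms with high Z_eff and room in the valence shell (especially the halogens) have the most exothermic electron affinities.
All lie in period 5; the across-period trend (electron affinity increases left to right) applies, with the exception below.
Note the exception: Rb has a higher electron affinity than Sr, contrary to the simple trend — adding an electron to Sr (ns²) has to open a new, higher-energy np subshell, which is unfavourable.
Tabulated electron affinity (kJ/mol): Rb 47, Sr 5, Sn 107, Te 190, I 295.
So from lowest to highest: Sr < Rb < Sn < Te < I.

Sr, Rb, Sn, Te, I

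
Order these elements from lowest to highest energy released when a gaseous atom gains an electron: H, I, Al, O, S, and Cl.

Al < H < O < S < I < Cl

H is in period 1, group 1; O is in period 2, group 16; Al is in period 3, group 13; S is in period 3, group 16; Cl is in period 3, group 17; I is in period 5, group 17.
Electron affinity generally becomes more exothermic across a period toward the halogens and less exothermic down a group.
Here both period and group differ, so the two effects have to be weighed against each other.
H > Al: period and group pull opposite ways; the down-group shift dominates (73 vs 42 kJ/mol).
O > H: the two effects oppose for this pair; the across-period effect wins (141 vs 73 kJ/mol).
S > O: this pair runs against the simple trend — see the exception note.
I > S: the two effects oppose for this pair; the across-period effect wins (295 vs 200 kJ/mol).
Cl > I: they share group 17; the group trend gives Cl the larger value.
Note the exception: S has a higher electron affinity than O, contrary to the simple trend — the compact 2p subshell of O repels the added electron more than S's larger 3p does.
Tabulated electron affinity (kJ/mol): H 73, O 141, Al 42, S 200, Cl 349, I 295.
So from lowest to highest: Al < H < O < S < I < Cl.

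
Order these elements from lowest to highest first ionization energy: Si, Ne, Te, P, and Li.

Li < Si < Te < P < Ne

First ionization energy rises across a period (greater Z_eff holds electrons more tightly) and falls down a group (valence electrons are farther from the nucleus).
Neither a single period nor a single group — weigh both effects.
Si > Li: period and group pull opposite ways; the across-period shift dominates (786 vs 520 kJ/mol).
Te > Si: period and group pull opposite ways; the across-period shift dominates (869 vs 786 kJ/mol).
P > Te: period and group pull opposite ways; the down-group shift dominates (1012 vs 869 kJ/mol).
Ne > P: both effects reinforce here, so Ne is clearly the higher of the two.
Approximate values (kJ/mol): Li 520, Ne 2081, Si 786, P 1012, Te 869.
So from lowest to highest: Li < Si < Te < P < Ne.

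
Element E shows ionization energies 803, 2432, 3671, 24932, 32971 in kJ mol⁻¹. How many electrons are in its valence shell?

3

Look for the largest jump between consecutive ionization energies: IE4/IE3 ≈ 6.8, far larger than any earlier ratio.
That jump marks the point where a core electron is being removed. So the atom has 3 valence electrons.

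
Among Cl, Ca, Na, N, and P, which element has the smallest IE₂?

The second ionization energy removes an electron from the +1 ion. For each element: Cl⁺ still has 6 valence electrons; Ca⁺ still has 1 valence electron; Na⁺ is the bare [Ne] core; N⁺ still has 4 valence electrons; P⁺ still has 4 valence electrons.
Breaking into a closed-shell core is much more expensive than removing a leftover valence electron — Na has the largest IE_2 here.
Valence configurations: Cl⁺ [Ne]3s²3p⁴, Ca⁺ [Ar]4s¹, N⁺ [He]2s²2p², P⁺ [Ne]3s²3p².
The numbers (kJ/mol): Cl 2298, Ca 1145, Na 4562, N 2856, P 1907.
Putting it together, IE_2: Ca < P < Cl < N < Na.

Ca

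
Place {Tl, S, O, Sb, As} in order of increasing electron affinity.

O is in period 2, group 16; S is in period 3, group 16; As is in period 4, group 15; Sb is in period 5, group 15; Tl is in period 6, group 13.
Electron affinity generally becomes more exothermic across a period toward the halogens and less exothermic down a group.
Neither a single period nor a single group — weigh both effects.
As > Tl: both effects reinforce here, so As is clearly the higher of the two.
Sb > As: this pair runs against the simple trend — see the exception note.
O > Sb: both effects reinforce here, so O is clearly the higher of the two.
S > O: this pair runs against the simple trend — see the exception note.
Note the exception: Sb has a higher electron affinity than As, contrary to the simple trend — both are half-filled np³, but the pairing/repulsion penalty for the added electron shrinks as the p orbitals become larger and more diffuse down the group, and for Sb that outweighs the weaker nuclear attraction.
Note the exception: S has a higher electron affinity than O, contrary to the simple trend — the compact 2p subshell of O repels the added electron more than S's larger 3p does.
Approximate values (kJ/mol): O 141, S 200, As 78, Sb 103, Tl 19.
So from lowest to highest: Tl < As < Sb < O < S.

Tl, As, Sb, O, S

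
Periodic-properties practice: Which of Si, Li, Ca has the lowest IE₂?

Consider each +1 ion: Si⁺ still has 3 valence electrons; Li⁺ is the bare [He] core; Ca⁺ still has 1 valence electron.
Pulling an electron out of a noble-gas core costs far more than removing a remaining valence electron, so Li sits at the high end of IE_2.
Valence configurations: Si⁺ [Ne]3s²3p¹, Ca⁺ [Ar]4s¹.
Approximate IE_2 values (kJ/mol): Si 1577, Li 7298, Ca 1145.
Putting it together, IE_2: Ca < Si < Li.

Ca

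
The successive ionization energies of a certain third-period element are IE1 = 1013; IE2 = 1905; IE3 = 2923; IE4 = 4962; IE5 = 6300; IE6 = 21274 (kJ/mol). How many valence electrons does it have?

5

Look for the largest jump between consecutive ionization energies: IE6/IE5 ≈ 3.4, far larger than any earlier ratio.
That jump marks the point where a core electron is being removed. So the atom has 5 valence electrons.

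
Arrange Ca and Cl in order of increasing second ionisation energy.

Ca < Cl

The second ionization energy removes an electron from the +1 ion. For each element: Ca⁺ still has 1 valence electron; Cl⁺ still has 6 valence electrons.
All are still removing valence electrons, so compare the +1 ions as you would atoms: IE_2 generally rises across a period (higher Z_eff) and falls down a group (larger shell), subject to the usual subshell exceptions.
Valence configurations: Ca⁺ [Ar]4s¹, Cl⁺ [Ne]3s²3p⁴.
The numbers (kJ/mol): Ca 1145, Cl 2298.
Hence IE_2: Ca < Cl.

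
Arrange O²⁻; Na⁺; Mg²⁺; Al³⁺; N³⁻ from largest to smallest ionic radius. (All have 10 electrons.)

N³⁻ > O²⁻ > Na⁺ > Mg²⁺ > Al³⁺

All of these have 10 electrons, so size is governed by nuclear charge alone: the more protons, the stronger the pull on the same electron cloud, and the smaller the ion.
Nuclear charges: Al³⁺ (Z=13), Mg²⁺ (Z=12), Na⁺ (Z=11), O²⁻ (Z=8), N³⁻ (Z=7).
Largest to smallest: N³⁻ > O²⁻ > Na⁺ > Mg²⁺ > Al³⁺.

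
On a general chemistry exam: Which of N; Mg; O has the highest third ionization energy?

Mg

The third ionization energy removes an electron from the +2 ion. For each element: N²⁺ still has 3 valence electrons; Mg²⁺ is the bare [Ne] core; O²⁺ still has 4 valence electrons.
Pulling an electron out of a noble-gas core costs far more than removing a remaining valence electron, so Mg sits at the high end of IE_3.
Valence configurations: N²⁺ [He]2s²2p¹, O²⁺ [He]2s²2p².
Tabulated IE_3 (kJ/mol): N 4578, Mg 7733, O 5300.
So the third ionization energies run N < O < Mg.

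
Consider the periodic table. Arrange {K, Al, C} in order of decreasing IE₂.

K > C > Al

The second ionization energy removes an electron from the +1 ion. For each element: K⁺ is the bare [Ar] core; Al⁺ still has 2 valence electrons; C⁺ still has 3 valence electrons.
Core electrons are held far more tightly than valence electrons, so K tops the IE_2 order.
Valence configurations: Al⁺ [Ne]3s², C⁺ [He]2s²2p¹.
Approximate IE_2 values (kJ/mol): K 3052, Al 1817, C 2353.
So the second ionization energies run Al < C < K.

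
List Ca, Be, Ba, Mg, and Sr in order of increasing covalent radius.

Moving right in a period, electrons are added to the same shell under a stronger nuclear pull, so atoms get smaller; moving down, a new shell is opened and atoms get larger.
All are in group 2, so atomic radius increases down the group.
So from smallest to largest: Be < Mg < Ca < Sr < Ba.

Be < Mg < Ca < Sr < Ba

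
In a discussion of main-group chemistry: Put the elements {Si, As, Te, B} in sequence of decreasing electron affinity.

B is in period 2, group 13; Si is in period 3, group 14; As is in period 4, group 15; Te is in period 5, group 16.
EA tends to increase across a period and decrease down a group, though the pattern is less regular than for IE or radius.
A diagonal step moves right (one effect) and down (the opposite effect) at once.
As > B: the two effects oppose for this pair; the across-period effect wins (78 vs 27 kJ/mol).
Si > As: period and group pull opposite ways; the down-group shift dominates (134 vs 78 kJ/mol).
Te > Si: period and group pull opposite ways; the across-period shift dominates (190 vs 134 kJ/mol).
Approximate values (kJ/mol): B 27, Si 134, As 78, Te 190.
So from highest to lowest: Te > Si > As > B.

Te, Si, As, B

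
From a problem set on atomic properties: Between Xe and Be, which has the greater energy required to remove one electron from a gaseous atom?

Xe

First ionization energy rises across a period (greater Z_eff holds electrons more tightly) and falls down a group (valence electrons are farther from the nucleus).
These span different periods and groups, so the two trends combine.
Xe > Be: period and group pull opposite ways; the across-period shift dominates (1170 vs 900 kJ/mol).
Tabulated first ionization energy (kJ/mol): Be 900, Xe 1170.
So Xe has the greater energy required to remove one electron from a gaseous atom (Xe > Be).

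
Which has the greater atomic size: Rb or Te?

Rb is in period 5, group 1; Te is in period 5, group 16.
Atomic radius shrinks across a period as nuclear charge pulls the same shell inward, and grows down a group as new shells are added.
All lie in period 5, so atomic radius increases right to left.
So Rb has the greater atomic size (Rb > Te).

Rb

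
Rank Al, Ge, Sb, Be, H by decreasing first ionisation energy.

H, Be, Sb, Ge, Al

H is in period 1, group 1; Be is in period 2, group 2; Al is in period 3, group 13; Ge is in period 4, group 14; Sb is in period 5, group 15.
IE₁ increases left→right with effective nuclear charge and decreases top→bottom as the valence shell moves farther out.
A diagonal step moves right (one effect) and down (the opposite effect) at once.
Ge > Al: period and group pull opposite ways; the across-period shift dominates (762 vs 578 kJ/mol).
Sb > Ge: period and group pull opposite ways; the across-period shift dominates (831 vs 762 kJ/mol).
Be > Sb: period and group pull opposite ways; the down-group shift dominates (900 vs 831 kJ/mol).
H > Be: the two effects oppose for this pair; the down-group effect wins (1312 vs 900 kJ/mol).
For reference (kJ/mol): H 1312, Be 900, Al 578, Ge 762, Sb 831.
So from highest to lowest: H > Be > Sb > Ge > Al.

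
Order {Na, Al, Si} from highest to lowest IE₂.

Na > Al > Si

Consider each +1 ion: Na⁺ is the bare [Ne] core; Al⁺ still has 2 valence electrons; Si⁺ still has 3 valence electrons.
Core electrons are held far more tightly than valence electrons, so Na tops the IE_2 order.
Valence configurations: Al⁺ [Ne]3s², Si⁺ [Ne]3s²3p¹.
Si⁺ loses a lone 3p electron whereas Al⁺ must break into a filled 3s² pair, so IE_2(Al) > IE_2(Si) even though Si has the higher nuclear charge.
Approximate IE_2 values (kJ/mol): Na 4562, Al 1817, Si 1577.
Putting it together, IE_2: Si < Al < Na.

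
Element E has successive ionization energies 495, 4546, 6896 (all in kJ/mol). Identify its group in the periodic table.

Look for the largest jump between consecutive ionization energies: IE2/IE1 ≈ 9.2, far larger than any earlier ratio.
That jump marks the point where a core electron is being removed. So the atom has 1 valence electron.
A main-group element with 1 valence electron is in group 1.

Group 1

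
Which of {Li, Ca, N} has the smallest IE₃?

N

After 2 electrons have been removed, what remains? Li²⁺ is already 1 electron into the core; Ca²⁺ is the bare [Ar] core; N²⁺ still has 3 valence electrons.
Core electrons are held far more tightly than valence electrons, so Ca and Li top the IE_3 order.
Approximate IE_3 values (kJ/mol): Li 11815, Ca 4912, N 4578.
Putting it together, IE_3: N < Ca < Li.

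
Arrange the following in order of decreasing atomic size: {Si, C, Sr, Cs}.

Cs > Sr > Si > C

Across a period the added protons contract the valence shell; down a group each new principal shell makes the atom larger.
These span different periods and groups, so the two trends combine.
Si > C: they share group 14; the group trend gives Si the larger value.
Sr > Si: both effects reinforce here, so Sr is clearly the larger of the two.
Cs > Sr: both effects reinforce here, so Cs is clearly the larger of the two.
Tabulated atomic radius (pm): C 75, Si 116, Sr 185, Cs 232.
So from largest to smallest: Cs > Sr > Si > C.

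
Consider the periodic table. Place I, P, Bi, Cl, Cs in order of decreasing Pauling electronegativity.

Cl, I, P, Bi, Cs

P is in period 3, group 15; Cl is in period 3, group 17; I is in period 5, group 17; Cs is in period 6, group 1; Bi is in period 6, group 15.
EN rises left→right (higher Z_eff, smaller atoms) and falls top→bottom (larger, more shielded atoms).
Neither a single period nor a single group — weigh both effects.
Bi > Cs: Bi lies to the right of Cs in period 6, so the across-period effect alone puts Bi higher.
P > Bi: they share group 15; the group trend gives P the larger value.
I > P: period and group pull opposite ways; the across-period shift dominates (2.66 vs 2.19).
Cl > I: they share group 17; the group trend gives Cl the larger value.
Tabulated electronegativity (Pauling): P 2.19, Cl 3.16, I 2.66, Cs 0.79, Bi 2.02.
So from highest to lowest: Cl > I > P > Bi > Cs.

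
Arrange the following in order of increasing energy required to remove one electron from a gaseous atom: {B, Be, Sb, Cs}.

Cs, B, Sb, Be

Be is in period 2, group 2; B is in period 2, group 13; Sb is in period 5, group 15; Cs is in period 6, group 1.
Removing the outermost electron gets harder across a period and easier down a group.
These span different periods and groups, so the two trends combine.
B > Cs: relative to Cs, both the across-period and down-group shifts push B's first ionization energy up.
Sb > B: the two effects oppose for this pair; the across-period effect wins (831 vs 801 kJ/mol).
Be > Sb: the two effects oppose for this pair; the down-group effect wins (900 vs 831 kJ/mol).
Note the exception: Be has a higher first ionization energy than B, contrary to the simple trend — removing B's lone 2p electron is easier than breaking Be's filled 2s².
For reference (kJ/mol): Be 900, B 801, Sb 831, Cs 376.
So from lowest to highest: Cs < B < Sb < Be.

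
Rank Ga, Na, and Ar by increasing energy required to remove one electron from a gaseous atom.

Na < Ga < Ar

Na is in period 3, group 1; Ar is in period 3, group 18; Ga is in period 4, group 13.
IE₁ increases left→right with effective nuclear charge and decreases top→bottom as the valence shell moves farther out.
Neither a single period nor a single group — weigh both effects.
Ga > Na: period and group pull opposite ways; the across-period shift dominates (579 vs 496 kJ/mol).
Ar > Ga: relative to Ga, both the across-period and down-group shifts push Ar's first ionization energy up.
Approximate values (kJ/mol): Na 496, Ar 1521, Ga 579.
So from lowest to highest: Na < Ga < Ar.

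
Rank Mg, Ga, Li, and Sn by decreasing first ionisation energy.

Li is in period 2, group 1; Mg is in period 3, group 2; Ga is in period 4, group 13; Sn is in period 5, group 14.
First ionization energy rises across a period (greater Z_eff holds electrons more tightly) and falls down a group (valence electrons are farther from the nucleus).
These sit on a diagonal, where the across-period and down-group effects partly cancel.
Ga > Li: period and group pull opposite ways; the across-period shift dominates (579 vs 520 kJ/mol).
Sn > Ga: period and group pull opposite ways; the across-period shift dominates (709 vs 579 kJ/mol).
Mg > Sn: period and group pull opposite ways; the down-group shift dominates (738 vs 709 kJ/mol).
Approximate values (kJ/mol): Li 520, Mg 738, Ga 579, Sn 709.
So from highest to lowest: Mg > Sn > Ga > Li.

Mg, Sn, Ga, Li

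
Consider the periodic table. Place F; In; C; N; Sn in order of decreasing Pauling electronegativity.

C is in period 2, group 14; N is in period 2, group 15; F is in period 2, group 17; In is in period 5, group 13; Sn is in period 5, group 14.
Smaller atoms with higher effective nuclear charge are more electronegative.
Neither a single period nor a single group — weigh both effects.
Sn > In: Sn lies to the right of In in period 5, so the across-period effect alone puts Sn higher.
C > Sn: C sits above Sn in group 14, so the down-group effect alone puts C higher.
N > C: N lies to the right of C in period 2, so the across-period effect alone puts N higher.
F > N: F lies to the right of N in period 2, so the across-period effect alone puts F higher.
Tabulated electronegativity (Pauling): C 2.55, N 3.04, F 3.98, In 1.78, Sn 1.96.
So from highest to lowest: F > N > C > Sn > In.

F, N, C, Sn, In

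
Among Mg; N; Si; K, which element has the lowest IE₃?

Si

IE_3 is the cost of taking one more electron from the +2 cation: Mg²⁺ is the bare [Ne] core; N²⁺ still has 3 valence electrons; Si²⁺ still has 2 valence electrons; K²⁺ is already 1 electron into the core.
Usually core removal costs more than valence removal, but here the competition is close: a tightly held n=2 valence electron can cost more to remove than an n=3 core electron, so the actual values have to decide it.
Valence configurations: N²⁺ [He]2s²2p¹, Si²⁺ [Ne]3s².
Tabulated IE_3 (kJ/mol): Mg 7733, N 4578, Si 3232, K 4420.
So the third ionization energies run Si < K < N < Mg.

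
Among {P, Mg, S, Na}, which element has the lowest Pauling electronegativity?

Na

Na is in period 3, group 1; Mg is in period 3, group 2; P is in period 3, group 15; S is in period 3, group 16.
Smaller atoms with higher effective nuclear charge are more electronegative.
All lie in period 3, so electronegativity increases left to right.
The lowest Pauling electronegativity among these belongs to Na.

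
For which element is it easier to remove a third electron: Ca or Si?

IE_3 is the cost of taking one more electron from the +2 cation: Ca²⁺ is the bare [Ar] core; Si²⁺ still has 2 valence electrons.
Core electrons are held far more tightly than valence electrons, so Ca tops the IE_3 order.
The numbers (kJ/mol): Ca 4912, Si 3232.
Putting it together, IE_3: Si < Ca.

Si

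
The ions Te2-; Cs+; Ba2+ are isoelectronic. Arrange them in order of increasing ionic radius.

All of these have 54 electrons, so size is governed by nuclear charge alone: the more protons, the stronger the pull on the same electron cloud, and the smaller the ion.
Nuclear charges: Ba2+ (Z=56), Cs+ (Z=55), Te2- (Z=52).
Smallest to largest: Ba2+ < Cs+ < Te2-.

Ba2+ < Cs+ < Te2-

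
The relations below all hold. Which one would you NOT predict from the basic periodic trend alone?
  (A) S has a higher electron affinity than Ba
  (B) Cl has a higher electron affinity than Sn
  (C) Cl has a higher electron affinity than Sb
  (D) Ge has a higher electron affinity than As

The general trend: electron affinity increases across a period and decreases down a group.
(A) S (period 3, group 16) vs Ba (period 6, group 2): the stated order agrees with the simple trend.
(B) Cl (period 3, group 17) vs Sn (period 5, group 14): the stated order agrees with the simple trend.
(C) Cl (period 3, group 17) vs Sb (period 5, group 15): the stated order agrees with the simple trend.
(D) Ge (period 4, group 14) vs As (period 4, group 15): the stated order contradicts the simple trend.
The exception is (D): adding an electron to As's half-filled 4p³ is unfavourable, so Ge (4p²) has the more exothermic EA.

(D)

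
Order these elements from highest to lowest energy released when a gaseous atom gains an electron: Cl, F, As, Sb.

Cl > F > Sb > As

F is in period 2, group 17; Cl is in period 3, group 17; As is in period 4, group 15; Sb is in period 5, group 15.
Atoms with high Z_eff and room in the valence shell (especially the halogens) have the most exothermic electron affinities.
Here both period and group differ, so the two effects have to be weighed against each other.
Sb > As: this pair runs against the simple trend — see the exception note.
F > Sb: both effects reinforce here, so F is clearly the higher of the two.
Cl > F: this pair runs against the simple trend — see the exception note.
Note the exception: Sb has a higher electron affinity than As, contrary to the simple trend — both are half-filled np³, but the pairing/repulsion penalty for the added electron shrinks as the p orbitals become larger and more diffuse down the group, and for Sb that outweighs the weaker nuclear attraction.
Note the exception: Cl has a higher electron affinity than F, contrary to the simple trend — F's small 2p subshell makes the incoming electron feel strong e⁻–e⁻ repulsion, so Cl actually releases more energy on gaining an electron.
Tabulated electron affinity (kJ/mol): F 328, Cl 349, As 78, Sb 103.
So from highest to lowest: Cl > F > Sb > As.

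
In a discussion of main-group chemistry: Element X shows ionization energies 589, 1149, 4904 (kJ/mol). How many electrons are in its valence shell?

Look for the largest jump between consecutive ionization energies: IE3/IE2 ≈ 4.3, far larger than any earlier ratio.
That jump marks the point where a core electron is being removed. So the atom has 2 valence electrons.

2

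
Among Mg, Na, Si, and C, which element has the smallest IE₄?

Si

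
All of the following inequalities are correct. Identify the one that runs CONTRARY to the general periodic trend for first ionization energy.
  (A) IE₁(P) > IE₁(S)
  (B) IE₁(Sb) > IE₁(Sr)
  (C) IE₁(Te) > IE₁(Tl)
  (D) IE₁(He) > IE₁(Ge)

(A)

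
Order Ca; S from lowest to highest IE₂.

Consider each +1 ion: Ca⁺ still has 1 valence electron; S⁺ still has 5 valence electrons.
All are still removing valence electrons, so compare the +1 ions as you would atoms: IE_2 generally rises across a period (higher Z_eff) and falls down a group (larger shell), subject to the usual subshell exceptions.
Valence configurations: Ca⁺ [Ar]4s¹, S⁺ [Ne]3s²3p³.
Approximate IE_2 values (kJ/mol): Ca 1145, S 2252.
So the second ionization energies run Ca < S.

Ca < S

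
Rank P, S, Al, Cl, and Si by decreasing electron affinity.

Cl, S, Si, P, Al

Atoms with high Z_eff and room in the valence shell (especially the halogens) have the most exothermic electron affinities.
All lie in period 3; the across-period trend (electron affinity increases left to right) applies, with the exception below.
Note the exception: Si has a higher electron affinity than P, contrary to the simple trend — adding an electron to P's half-filled 3p³ is unfavourable, so Si (3p²) has the more exothermic EA.
Tabulated electron affinity (kJ/mol): Al 42, Si 134, P 72, S 200, Cl 349.
So from highest to lowest: Cl > S > Si > P > Al.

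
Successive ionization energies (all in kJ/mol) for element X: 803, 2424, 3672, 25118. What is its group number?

Group 13

Look for the largest jump between consecutive ionization energies: IE4/IE3 ≈ 6.8, far larger than any earlier ratio.
That jump marks the point where a core electron is being removed. So the atom has 3 valence electrons.
A main-group element with 3 valence electrons is in group 13.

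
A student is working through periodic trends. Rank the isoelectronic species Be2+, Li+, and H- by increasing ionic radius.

All of these have 2 electrons, so size is governed by nuclear charge alone: the more protons, the stronger the pull on the same electron cloud, and the smaller the ion.
Nuclear charges: Be2+ (Z=4), Li+ (Z=3), H- (Z=1).
Smallest to largest: Be2+ < Li+ < H-.

Be2+ < Li+ < H-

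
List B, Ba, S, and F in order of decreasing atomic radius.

Ba, S, B, F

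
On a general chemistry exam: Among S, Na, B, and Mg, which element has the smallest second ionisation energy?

Mg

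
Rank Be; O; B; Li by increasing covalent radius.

Li is in period 2, group 1; Be is in period 2, group 2; B is in period 2, group 13; O is in period 2, group 16.
Across a period the added protons contract the valence shell; down a group each new principal shell makes the atom larger.
All lie in period 2, so atomic radius increases right to left.
So from smallest to largest: O < B < Be < Li.

O < B < Be < Li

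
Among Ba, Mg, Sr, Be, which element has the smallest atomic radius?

Be

Atomic radius shrinks across a period as nuclear charge pulls the same shell inward, and grows down a group as new shells are added.
All are in group 2, so atomic radius increases down the group.
The smallest atomic radius among these belongs to Be.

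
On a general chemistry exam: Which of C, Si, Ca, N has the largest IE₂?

N

IE_2 is the cost of taking one more electron from the +1 cation: C⁺ still has 3 valence electrons; Si⁺ still has 3 valence electrons; Ca⁺ still has 1 valence electron; N⁺ still has 4 valence electrons.
All are still removing valence electrons, so compare the +1 ions as you would atoms: IE_2 generally rises across a period (higher Z_eff) and falls down a group (larger shell), subject to the usual subshell exceptions.
Valence configurations: C⁺ [He]2s²2p¹, Si⁺ [Ne]3s²3p¹, Ca⁺ [Ar]4s¹, N⁺ [He]2s²2p².
Tabulated IE_2 (kJ/mol): C 2353, Si 1577, Ca 1145, N 2856.
Overall IE_2 order: Ca < Si < C < N.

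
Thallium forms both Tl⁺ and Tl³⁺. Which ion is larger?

Tl⁺

Both ions have Z = 81 protons, but Tl³⁺ has lost more electrons, so its remaining electrons feel a larger effective nuclear charge per electron and are pulled in more tightly.
Higher positive charge → smaller ion, so Tl⁺ > Tl³⁺.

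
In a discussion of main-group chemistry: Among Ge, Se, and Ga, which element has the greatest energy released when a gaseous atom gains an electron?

Se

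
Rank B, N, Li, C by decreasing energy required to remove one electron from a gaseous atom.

N > C > B > Li

Li is in period 2, group 1; B is in period 2, group 13; C is in period 2, group 14; N is in period 2, group 15.
IE₁ increases left→right with effective nuclear charge and decreases top→bottom as the valence shell moves farther out.
All lie in period 2, so first ionization energy increases left to right.
So from highest to lowest: N > C > B > Li.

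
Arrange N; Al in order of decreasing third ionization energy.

N > Al

IE_3 is the cost of taking one more electron from the +2 cation: N²⁺ still has 3 valence electrons; Al²⁺ still has 1 valence electron.
All are still removing valence electrons, so compare the +2 ions as you would atoms: IE_3 generally rises across a period (higher Z_eff) and falls down a group (larger shell), subject to the usual subshell exceptions.
Valence configurations: N²⁺ [He]2s²2p¹, Al²⁺ [Ne]3s¹.
The numbers (kJ/mol): N 4578, Al 2745.
So the third ionization energies run Al < N.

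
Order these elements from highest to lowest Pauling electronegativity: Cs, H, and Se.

Se > H > Cs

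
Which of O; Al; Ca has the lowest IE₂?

Ca

Consider each +1 ion: O⁺ still has 5 valence electrons; Al⁺ still has 2 valence electrons; Ca⁺ still has 1 valence electron.
All are still removing valence electrons, so compare the +1 ions as you would atoms: IE_2 generally rises across a period (higher Z_eff) and falls down a group (larger shell), subject to the usual subshell exceptions.
Valence configurations: O⁺ [He]2s²2p³, Al⁺ [Ne]3s², Ca⁺ [Ar]4s¹.
Approximate IE_2 values (kJ/mol): O 3388, Al 1817, Ca 1145.
Hence IE_2: Ca < Al < O.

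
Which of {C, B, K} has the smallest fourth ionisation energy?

The fourth ionization energy removes an electron from the +3 ion. For each element: C³⁺ still has 1 valence electron; B³⁺ is the bare [He] core; K³⁺ is already 2 electrons into the core.
Usually core removal costs more than valence removal, but here the competition is close: a tightly held n=2 valence electron can cost more to remove than an n=3 core electron, so the actual values have to decide it.
The numbers (kJ/mol): C 6223, B 25026, K 5877.
Hence IE_4: K < C < B.

K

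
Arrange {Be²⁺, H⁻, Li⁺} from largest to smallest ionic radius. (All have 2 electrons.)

All of these have 2 electrons, so size is governed by nuclear charge alone: the more protons, the stronger the pull on the same electron cloud, and the smaller the ion.
Nuclear charges: Be²⁺ (Z=4), Li⁺ (Z=3), H⁻ (Z=1).
Largest to smallest: H⁻ > Li⁺ > Be²⁺.

H⁻ > Li⁺ > Be²⁺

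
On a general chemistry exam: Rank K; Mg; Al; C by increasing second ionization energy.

IE_2 is the cost of taking one more electron from the +1 cation: K⁺ is the bare [Ar] core; Mg⁺ still has 1 valence electron; Al⁺ still has 2 valence electrons; C⁺ still has 3 valence electrons.
Pulling an electron out of a noble-gas core costs far more than removing a remaining valence electron, so K sits at the high end of IE_2.
Valence configurations: Mg⁺ [Ne]3s¹, Al⁺ [Ne]3s², C⁺ [He]2s²2p¹.
Tabulated IE_2 (kJ/mol): K 3052, Mg 1451, Al 1817, C 2353.
Overall IE_2 order: Mg < Al < C < K.

Mg < Al < C < K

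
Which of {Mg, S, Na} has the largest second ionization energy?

After 1 electron has been removed, what remains? Mg⁺ still has 1 valence electron; S⁺ still has 5 valence electrons; Na⁺ is the bare [Ne] core.
Core electrons are held far more tightly than valence electrons, so Na tops the IE_2 order.
Valence configurations: Mg⁺ [Ne]3s¹, S⁺ [Ne]3s²3p³.
Tabulated IE_2 (kJ/mol): Mg 1451, S 2252, Na 4562.
Overall IE_2 order: Mg < S < Na.

Na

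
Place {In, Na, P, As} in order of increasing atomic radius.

P, As, In, Na

Na is in period 3, group 1; P is in period 3, group 15; As is in period 4, group 15; In is in period 5, group 13.
Radius decreases left→right (rising Z_eff, same n) and increases top→bottom (higher n).
Neither a single period nor a single group — weigh both effects.
As > P: they share group 15; the group trend gives As the larger value.
In > As: relative to As, both the across-period and down-group shifts push In's atomic radius up.
Na > In: period and group pull opposite ways; the across-period shift dominates (155 vs 142 pm).
For reference (pm): Na 155, P 111, As 121, In 142.
So from smallest to largest: P < As < In < Na.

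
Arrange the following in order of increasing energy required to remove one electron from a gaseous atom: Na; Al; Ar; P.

Na, Al, P, Ar

Na is in period 3, group 1; Al is in period 3, group 13; P is in period 3, group 15; Ar is in period 3, group 18.
First ionization energy rises across a period (greater Z_eff holds electrons more tightly) and falls down a group (valence electrons are farther from the nucleus).
All lie in period 3, so first ionization energy increases left to right.
So from lowest to highest: Na < Al < P < Ar.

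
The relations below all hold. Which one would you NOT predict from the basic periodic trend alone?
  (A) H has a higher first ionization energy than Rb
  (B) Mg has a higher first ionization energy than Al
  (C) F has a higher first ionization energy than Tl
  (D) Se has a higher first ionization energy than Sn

The general trend: first ionization energy increases across a period and decreases down a group.
(A) H (period 1, group 1) vs Rb (period 5, group 1): the stated order agrees with the simple trend.
(B) Mg (period 3, group 2) vs Al (period 3, group 13): the stated order contradicts the simple trend.
(C) F (period 2, group 17) vs Tl (period 6, group 13): the stated order agrees with the simple trend.
(D) Se (period 4, group 16) vs Sn (period 5, group 14): the stated order agrees with the simple trend.
The exception is (B): Al's single 3p electron is easier to remove than one from Mg's filled 3s².

(B)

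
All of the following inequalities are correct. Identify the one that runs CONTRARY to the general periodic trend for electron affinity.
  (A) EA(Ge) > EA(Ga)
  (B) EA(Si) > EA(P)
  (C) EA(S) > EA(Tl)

(B)

The general trend: electron affinity increases across a period and decreases down a group.
(A) Ge (period 4, group 14) vs Ga (period 4, group 13): the stated order agrees with the simple trend.
(B) Si (period 3, group 14) vs P (period 3, group 15): the stated order contradicts the simple trend.
(C) S (period 3, group 16) vs Tl (period 6, group 13): the stated order agrees with the simple trend.
The exception is (B): adding an electron to P's half-filled 3p³ is unfavourable, so Si (3p²) has the more exothermic EA.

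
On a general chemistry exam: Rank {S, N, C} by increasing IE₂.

S < C < N

After 1 electron has been removed, what remains? S⁺ still has 5 valence electrons; N⁺ still has 4 valence electrons; C⁺ still has 3 valence electrons.
All are still removing valence electrons, so compare the +1 ions as you would atoms: IE_2 generally rises across a period (higher Z_eff) and falls down a group (larger shell), subject to the usual subshell exceptions.
Valence configurations: S⁺ [Ne]3s²3p³, N⁺ [He]2s²2p², C⁺ [He]2s²2p¹.
Approximate IE_2 values (kJ/mol): S 2252, N 2856, C 2353.
Hence IE_2: S < C < N.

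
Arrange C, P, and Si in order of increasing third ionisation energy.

P, Si, C

Consider each +2 ion: C²⁺ still has 2 valence electrons; P²⁺ still has 3 valence electrons; Si²⁺ still has 2 valence electrons.
All are still removing valence electrons, so compare the +2 ions as you would atoms: IE_3 generally rises across a period (higher Z_eff) and falls down a group (larger shell), subject to the usual subshell exceptions.
Valence configurations: C²⁺ [He]2s², P²⁺ [Ne]3s²3p¹, Si²⁺ [Ne]3s².
P²⁺ loses a lone 3p electron whereas Si²⁺ must break into a filled 3s² pair, so IE_3(Si) > IE_3(P) even though P has the higher nuclear charge.
Tabulated IE_3 (kJ/mol): C 4620, P 2914, Si 3232.
Putting it together, IE_3: P < Si < C.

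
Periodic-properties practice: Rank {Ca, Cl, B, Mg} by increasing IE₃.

The third ionization energy removes an electron from the +2 ion. For each element: Ca²⁺ is the bare [Ar] core; Cl²⁺ still has 5 valence electrons; B²⁺ still has 1 valence electron; Mg²⁺ is the bare [Ne] core.
Core electrons are held far more tightly than valence electrons, so Ca and Mg top the IE_3 order.
Valence configurations: Cl²⁺ [Ne]3s²3p³, B²⁺ [He]2s¹.
Approximate IE_3 values (kJ/mol): Ca 4912, Cl 3822, B 3660, Mg 7733.
Hence IE_3: B < Cl < Ca < Mg.

B < Cl < Ca < Mg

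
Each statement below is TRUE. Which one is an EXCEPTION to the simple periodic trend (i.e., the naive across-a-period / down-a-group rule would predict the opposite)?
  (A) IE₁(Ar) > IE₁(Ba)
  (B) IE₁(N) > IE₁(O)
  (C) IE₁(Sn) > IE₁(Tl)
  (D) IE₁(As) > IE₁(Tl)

(B)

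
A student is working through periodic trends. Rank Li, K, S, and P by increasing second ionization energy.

Consider each +1 ion: Li⁺ is the bare [He] core; K⁺ is the bare [Ar] core; S⁺ still has 5 valence electrons; P⁺ still has 4 valence electrons.
Breaking into a closed-shell core is much more expensive than removing a leftover valence electron — K and Li have the largest IE_2 here.
Valence configurations: S⁺ [Ne]3s²3p³, P⁺ [Ne]3s²3p².
Tabulated IE_2 (kJ/mol): Li 7298, K 3052, S 2252, P 1907.
Overall IE_2 order: P < S < K < Li.

P < S < K < Li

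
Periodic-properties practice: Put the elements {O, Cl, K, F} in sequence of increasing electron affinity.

O is in period 2, group 16; F is in period 2, group 17; Cl is in period 3, group 17; K is in period 4, group 1.
EA tends to increase across a period and decrease down a group, though the pattern is less regular than for IE or radius.
Here both period and group differ, so the two effects have to be weighed against each other.
O > K: both effects reinforce here, so O is clearly the higher of the two.
F > O: both are in period 2; the period trend gives F the larger value.
Cl > F: this pair runs against the simple trend — see the exception note.
Note the exception: Cl has a higher electron affinity than F, contrary to the simple trend — F's small 2p subshell makes the incoming electron feel strong e⁻–e⁻ repulsion, so Cl actually releases more energy on gaining an electron.
Approximate values (kJ/mol): O 141, F 328, Cl 349, K 48.
So from lowest to highest: K < O < F < Cl.

K < O < F < Cl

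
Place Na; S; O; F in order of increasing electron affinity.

Na < O < S < F

O is in period 2, group 16; F is in period 2, group 17; Na is in period 3, group 1; S is in period 3, group 16.
Atoms with high Z_eff and room in the valence shell (especially the halogens) have the most exothermic electron affinities.
Neither a single period nor a single group — weigh both effects.
O > Na: relative to Na, both the across-period and down-group shifts push O's electron affinity up.
S > O: this pair runs against the simple trend — see the exception note.
F > S: relative to S, both the across-period and down-group shifts push F's electron affinity up.
Note the exception: S has a higher electron affinity than O, contrary to the simple trend — the compact 2p subshell of O repels the added electron more than S's larger 3p does.
Approximate values (kJ/mol): O 141, F 328, Na 53, S 200.
So from lowest to highest: Na < O < S < F.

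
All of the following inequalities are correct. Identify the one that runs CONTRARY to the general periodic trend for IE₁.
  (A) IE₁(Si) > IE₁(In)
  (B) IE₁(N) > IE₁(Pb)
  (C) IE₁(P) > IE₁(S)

(C)

The general trend: IE₁ increases across a period and decreases down a group.
(A) Si (period 3, group 14) vs In (period 5, group 13): the stated order agrees with the simple trend.
(B) N (period 2, group 15) vs Pb (period 6, group 14): the stated order agrees with the simple trend.
(C) P (period 3, group 15) vs S (period 3, group 16): the stated order contradicts the simple trend.
The exception is (C): S (3p⁴) ionizes more easily than half-filled P (3p³) because the paired 3p electron in S is pushed out by e⁻–e⁻ repulsion.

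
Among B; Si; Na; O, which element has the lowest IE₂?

IE_2 is the cost of taking one more electron from the +1 cation: B⁺ still has 2 valence electrons; Si⁺ still has 3 valence electrons; Na⁺ is the bare [Ne] core; O⁺ still has 5 valence electrons.
Breaking into a closed-shell core is much more expensive than removing a leftover valence electron — Na has the largest IE_2 here.
Valence configurations: B⁺ [He]2s², Si⁺ [Ne]3s²3p¹, O⁺ [He]2s²2p³.
The numbers (kJ/mol): B 2427, Si 1577, Na 4562, O 3388.
Putting it together, IE_2: Si < B < O < Na.

Si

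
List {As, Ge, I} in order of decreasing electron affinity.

I, Ge, As

Ge is in period 4, group 14; As is in period 4, group 15; I is in period 5, group 17.
Electron affinity generally becomes more exothermic across a period toward the halogens and less exothermic down a group.
Neither a single period nor a single group — weigh both effects.
Ge > As: this pair runs against the simple trend — see the exception note.
I > Ge: the two effects oppose for this pair; the across-period effect wins (295 vs 119 kJ/mol).
Note the exception: Ge has a higher electron affinity than As, contrary to the simple trend — adding an electron to As's half-filled 4p³ is unfavourable, so Ge (4p²) has the more exothermic EA.
Approximate values (kJ/mol): Ge 119, As 78, I 295.
So from highest to lowest: I > Ge > As.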